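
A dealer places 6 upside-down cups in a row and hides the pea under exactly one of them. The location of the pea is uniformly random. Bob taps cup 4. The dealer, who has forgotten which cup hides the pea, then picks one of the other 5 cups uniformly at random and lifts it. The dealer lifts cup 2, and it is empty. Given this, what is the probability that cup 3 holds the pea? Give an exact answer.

1/5

Because the dealer chose which cup to lift without knowing where the pea is, the choice is independent of the prize location. Learning that cup 2 does not hold the pea simply rules out that one location and leaves the remaining 5 cups still equally likely by symmetry.
So P(the pea under cup 3) = 1/5.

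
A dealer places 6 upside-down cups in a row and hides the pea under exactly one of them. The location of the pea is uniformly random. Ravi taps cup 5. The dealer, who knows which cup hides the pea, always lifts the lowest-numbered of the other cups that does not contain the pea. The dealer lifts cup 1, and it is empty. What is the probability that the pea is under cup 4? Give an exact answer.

1/5

Condition on the true location of the pea.
If it is under cup 1 (prior 1/6): the dealer opened cup 1, so this case is ruled out; weight (1/6)·0 = 0.
If it is under any of cups 2, 3, 4, 5, and 6 (prior 1/6 each): cup 1 is the lowest-numbered option available, probability 1; weight (1/6)·1 = 1/6 each.
The weights sum to 5/6.
So P(the pea under cup 4 | the dealer opened cup 1) = (1/6) / (5/6) = 1/5.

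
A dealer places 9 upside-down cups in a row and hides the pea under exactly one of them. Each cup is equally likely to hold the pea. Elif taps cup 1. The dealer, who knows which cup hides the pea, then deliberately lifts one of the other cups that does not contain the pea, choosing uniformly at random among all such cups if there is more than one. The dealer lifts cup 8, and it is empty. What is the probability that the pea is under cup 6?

8/63

Apply Bayes' rule, conditioning on where the pea actually is.
If it is under cup 1 (prior 1/9): the dealer has 8 equally likely choices, so probability 1/8; weight (1/9)·(1/8) = 1/72.
If it is under any of cups 2, 3, 4, 5, 6, 7, and 9 (prior 1/9 each): the dealer has 7 equally likely choices, so probability 1/7; weight (1/9)·(1/7) = 1/63 each.
If it is under cup 8 (prior 1/9): the dealer opened cup 8, so this case is ruled out; weight (1/9)·0 = 0.
The weights sum to 1/8.
So P(the pea under cup 6 | the dealer opened cup 8) = (1/63) / (1/8) = 8/63.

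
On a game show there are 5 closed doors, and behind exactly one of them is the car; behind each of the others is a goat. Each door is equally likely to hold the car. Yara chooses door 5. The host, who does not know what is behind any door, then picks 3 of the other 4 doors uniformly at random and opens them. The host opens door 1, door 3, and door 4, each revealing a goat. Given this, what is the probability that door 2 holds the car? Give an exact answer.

1/2

Consider each possible location of the car in turn.
If it is behind any of doors 1, 3, and 4 (prior 1/5 each): that door was opened and seen not to hold the prize — ruled out; weight (1/5)·0 = 0 each.
If it is behind either of doors 2 and 5 (prior 1/5 each): the host picks exactly this set with probability 1/4 regardless, and none is the prize; weight (1/5)·(1/4) = 1/20 each.
The weights sum to 1/10.
So P(the car behind door 2 | the host opened door 1, door 3, and door 4) = (1/20) / (1/10) = 1/2.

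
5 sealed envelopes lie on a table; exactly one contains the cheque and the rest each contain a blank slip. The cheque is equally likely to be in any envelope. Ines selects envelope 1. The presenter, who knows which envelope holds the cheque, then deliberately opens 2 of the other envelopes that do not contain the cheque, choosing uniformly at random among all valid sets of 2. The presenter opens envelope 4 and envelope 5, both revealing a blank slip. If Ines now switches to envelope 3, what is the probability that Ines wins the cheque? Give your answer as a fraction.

Apply Bayes' rule, conditioning on where the cheque actually is.
If it is in envelope 1 (prior 1/5): the presenter has 6 equally likely choices, so probability 1/6; weight (1/5)·(1/6) = 1/30.
If it is in either of envelopes 2 and 3 (prior 1/5 each): the presenter has 3 equally likely choices, so probability 1/3; weight (1/5)·(1/3) = 1/15 each.
If it is in either of envelopes 4 and 5 (prior 1/5 each): that envelope was opened and seen not to hold the prize — ruled out; weight (1/5)·0 = 0 each.
The weights sum to 1/6.
So P(the cheque in envelope 3 | the presenter opened envelope 4 and envelope 5) = (1/15) / (1/6) = 2/5.

2/5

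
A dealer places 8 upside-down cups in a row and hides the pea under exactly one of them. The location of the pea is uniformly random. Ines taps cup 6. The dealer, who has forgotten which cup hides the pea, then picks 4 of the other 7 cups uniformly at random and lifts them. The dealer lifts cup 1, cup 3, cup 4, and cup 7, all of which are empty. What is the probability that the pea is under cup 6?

Condition on the true location of the pea.
If it is under any of cups 1, 3, 4, and 7 (prior 1/8 each): that cup was opened and seen not to hold the prize — ruled out; weight (1/8)·0 = 0 each.
If it is under any of cups 2, 5, 6, and 8 (prior 1/8 each): the dealer picks exactly this set with probability 1/35 regardless, and none is the prize; weight (1/8)·(1/35) = 1/280 each.
The weights sum to 1/70.
So P(the pea under cup 6 | the dealer opened cup 1, cup 3, cup 4, and cup 7) = (1/280) / (1/70) = 1/4.

1/4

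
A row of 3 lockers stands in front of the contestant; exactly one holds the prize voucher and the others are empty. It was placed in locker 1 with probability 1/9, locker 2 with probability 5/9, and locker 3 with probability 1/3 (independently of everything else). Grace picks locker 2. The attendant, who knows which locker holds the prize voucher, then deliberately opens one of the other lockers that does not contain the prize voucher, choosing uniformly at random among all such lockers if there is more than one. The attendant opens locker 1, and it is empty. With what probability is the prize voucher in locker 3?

6/11

Condition on the true location of the prize voucher.
If it is in locker 1 (prior 1/9): the attendant opened locker 1, so this case is ruled out; weight (1/9)·0 = 0.
If it is in locker 2 (prior 5/9): the attendant has 2 equally likely choices, so probability 1/2; weight (5/9)·(1/2) = 5/18.
If it is in locker 3 (prior 1/3): the attendant has no choice, probability 1; weight (1/3)·1 = 1/3.
The weights sum to 11/18.
So P(the prize voucher in locker 3 | the attendant opened locker 1) = (1/3) / (11/18) = 6/11.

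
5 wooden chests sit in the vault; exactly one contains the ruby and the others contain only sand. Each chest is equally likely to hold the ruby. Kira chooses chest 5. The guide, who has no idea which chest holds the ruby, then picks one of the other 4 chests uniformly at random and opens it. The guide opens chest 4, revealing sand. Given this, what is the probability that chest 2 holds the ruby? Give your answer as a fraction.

Because the guide chose which chest to open without knowing where the ruby is, the choice is independent of the prize location. Learning that chest 4 does not hold the ruby simply rules out that one location and leaves the remaining 4 chests still equally likely by symmetry.
So P(the ruby in chest 2) = 1/4.

1/4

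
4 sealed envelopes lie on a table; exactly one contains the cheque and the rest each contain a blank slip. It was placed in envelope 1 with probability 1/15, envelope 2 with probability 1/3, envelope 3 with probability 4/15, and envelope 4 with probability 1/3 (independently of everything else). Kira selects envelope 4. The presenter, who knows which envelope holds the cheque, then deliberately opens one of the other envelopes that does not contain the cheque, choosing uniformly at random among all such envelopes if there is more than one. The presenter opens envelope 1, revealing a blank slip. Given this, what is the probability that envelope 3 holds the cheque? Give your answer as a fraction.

12/37

Apply Bayes' rule, conditioning on where the cheque actually is.
If it is in envelope 1 (prior 1/15): the presenter opened envelope 1, so this case is ruled out; weight (1/15)·0 = 0.
If it is in envelope 2 (prior 1/3): the presenter has 2 equally likely choices, so probability 1/2; weight (1/3)·(1/2) = 1/6.
If it is in envelope 3 (prior 4/15): the presenter has 2 equally likely choices, so probability 1/2; weight (4/15)·(1/2) = 2/15.
If it is in envelope 4 (prior 1/3): the presenter has 3 equally likely choices, so probability 1/3; weight (1/3)·(1/3) = 1/9.
The weights sum to 37/90.
So P(the cheque in envelope 3 | the presenter opened envelope 1) = (2/15) / (37/90) = 12/37.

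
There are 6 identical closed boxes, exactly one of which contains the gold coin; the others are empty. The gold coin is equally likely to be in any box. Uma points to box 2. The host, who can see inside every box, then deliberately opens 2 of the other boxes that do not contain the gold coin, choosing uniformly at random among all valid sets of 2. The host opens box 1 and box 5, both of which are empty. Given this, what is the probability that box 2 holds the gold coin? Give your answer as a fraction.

1/6

Apply Bayes' rule, conditioning on where the gold coin actually is.
If it is in either of boxes 1 and 5 (prior 1/6 each): that box was opened and seen not to hold the prize — ruled out; weight (1/6)·0 = 0 each.
If it is in box 2 (prior 1/6): the host has 10 equally likely choices, so probability 1/10; weight (1/6)·(1/10) = 1/60.
If it is in any of boxes 3, 4, and 6 (prior 1/6 each): the host has 6 equally likely choices, so probability 1/6; weight (1/6)·(1/6) = 1/36 each.
The weights sum to 1/10.
So P(the gold coin in box 2 | the host opened box 1 and box 5) = (1/60) / (1/10) = 1/6.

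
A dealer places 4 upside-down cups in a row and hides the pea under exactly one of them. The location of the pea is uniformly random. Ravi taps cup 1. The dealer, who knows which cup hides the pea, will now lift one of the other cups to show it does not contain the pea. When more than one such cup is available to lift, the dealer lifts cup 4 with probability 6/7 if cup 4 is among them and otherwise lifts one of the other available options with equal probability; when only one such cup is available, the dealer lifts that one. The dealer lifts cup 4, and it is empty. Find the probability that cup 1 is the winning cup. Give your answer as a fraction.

1/3

Consider each possible location of the pea in turn.
If it is under any of cups 1, 2, and 3 (prior 1/4 each): cup 4 is available, opened with probability 6/7; weight (1/4)·(6/7) = 3/14 each.
If it is under cup 4 (prior 1/4): the dealer opened cup 4, so this case is ruled out; weight (1/4)·0 = 0.
The weights sum to 9/14.
So P(the pea under cup 1 | the dealer opened cup 4) = (3/14) / (9/14) = 1/3.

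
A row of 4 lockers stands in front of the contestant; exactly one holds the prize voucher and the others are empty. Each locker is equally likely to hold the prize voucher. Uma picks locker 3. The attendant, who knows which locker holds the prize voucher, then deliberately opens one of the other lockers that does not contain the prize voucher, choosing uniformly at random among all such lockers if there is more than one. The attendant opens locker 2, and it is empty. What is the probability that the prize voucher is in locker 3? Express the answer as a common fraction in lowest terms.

1/4

Consider each possible location of the prize voucher in turn.
If it is in either of lockers 1 and 4 (prior 1/4 each): the attendant has 2 equally likely choices, so probability 1/2; weight (1/4)·(1/2) = 1/8 each.
If it is in locker 2 (prior 1/4): the attendant opened locker 2, so this case is ruled out; weight (1/4)·0 = 0.
If it is in locker 3 (prior 1/4): the attendant has 3 equally likely choices, so probability 1/3; weight (1/4)·(1/3) = 1/12.
The weights sum to 1/3.
So P(the prize voucher in locker 3 | the attendant opened locker 2) = (1/12) / (1/3) = 1/4.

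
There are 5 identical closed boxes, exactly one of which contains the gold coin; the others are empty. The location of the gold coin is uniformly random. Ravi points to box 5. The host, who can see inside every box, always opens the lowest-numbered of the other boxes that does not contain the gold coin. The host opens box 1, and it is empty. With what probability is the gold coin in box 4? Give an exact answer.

Condition on the true location of the gold coin.
If it is in box 1 (prior 1/5): the host opened box 1, so this case is ruled out; weight (1/5)·0 = 0.
If it is in any of boxes 2, 3, 4, and 5 (prior 1/5 each): box 1 is the lowest-numbered option available, probability 1; weight (1/5)·1 = 1/5 each.
The weights sum to 4/5.
So P(the gold coin in box 4 | the host opened box 1) = (1/5) / (4/5) = 1/4.

1/4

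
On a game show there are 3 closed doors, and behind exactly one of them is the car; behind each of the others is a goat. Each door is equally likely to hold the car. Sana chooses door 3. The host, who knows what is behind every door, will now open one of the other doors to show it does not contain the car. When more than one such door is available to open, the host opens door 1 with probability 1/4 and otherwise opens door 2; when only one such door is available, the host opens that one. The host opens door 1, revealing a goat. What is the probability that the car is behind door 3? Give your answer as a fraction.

Condition on the true location of the car.
If it is behind door 1 (prior 1/3): the host opened door 1, so this case is ruled out; weight (1/3)·0 = 0.
If it is behind door 2 (prior 1/3): only door 1 is available, probability 1; weight (1/3)·1 = 1/3.
If it is behind door 3 (prior 1/3): door 1 is available, opened with probability 1/4; weight (1/3)·(1/4) = 1/12.
The weights sum to 5/12.
So P(the car behind door 3 | the host opened door 1) = (1/12) / (5/12) = 1/5.

1/5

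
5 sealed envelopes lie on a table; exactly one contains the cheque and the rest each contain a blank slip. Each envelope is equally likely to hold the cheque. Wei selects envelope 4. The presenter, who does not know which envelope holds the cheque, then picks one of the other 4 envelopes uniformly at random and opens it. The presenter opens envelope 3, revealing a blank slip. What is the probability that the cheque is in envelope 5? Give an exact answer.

Because the presenter chose which envelope to open without knowing where the cheque is, the choice is independent of the prize location. Learning that envelope 3 does not hold the cheque simply rules out that one location and leaves the remaining 4 envelopes still equally likely by symmetry.
So P(the cheque in envelope 5) = 1/4.

1/4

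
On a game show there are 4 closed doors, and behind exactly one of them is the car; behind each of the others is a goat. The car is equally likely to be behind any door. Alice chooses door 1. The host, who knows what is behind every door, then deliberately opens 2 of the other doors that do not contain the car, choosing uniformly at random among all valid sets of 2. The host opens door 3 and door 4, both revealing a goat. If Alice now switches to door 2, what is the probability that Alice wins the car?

3/4

Condition on the true location of the car.
If it is behind door 1 (prior 1/4): the host has 3 equally likely choices, so probability 1/3; weight (1/4)·(1/3) = 1/12.
If it is behind door 2 (prior 1/4): the host has no choice, probability 1; weight (1/4)·1 = 1/4.
If it is behind either of doors 3 and 4 (prior 1/4 each): that door was opened and seen not to hold the prize — ruled out; weight (1/4)·0 = 0 each.
The weights sum to 1/3.
So P(the car behind door 2 | the host opened door 3 and door 4) = (1/4) / (1/3) = 3/4.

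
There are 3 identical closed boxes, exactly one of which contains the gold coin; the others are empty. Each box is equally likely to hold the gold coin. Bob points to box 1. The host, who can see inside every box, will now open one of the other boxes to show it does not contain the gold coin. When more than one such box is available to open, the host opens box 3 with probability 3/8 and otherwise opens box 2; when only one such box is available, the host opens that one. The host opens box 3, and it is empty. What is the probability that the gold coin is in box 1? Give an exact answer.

3/11

Apply Bayes' rule, conditioning on where the gold coin actually is.
If it is in box 1 (prior 1/3): box 3 is available, opened with probability 3/8; weight (1/3)·(3/8) = 1/8.
If it is in box 2 (prior 1/3): only box 3 is available, probability 1; weight (1/3)·1 = 1/3.
If it is in box 3 (prior 1/3): the host opened box 3, so this case is ruled out; weight (1/3)·0 = 0.
The weights sum to 11/24.
So P(the gold coin in box 1 | the host opened box 3) = (1/8) / (11/24) = 3/11.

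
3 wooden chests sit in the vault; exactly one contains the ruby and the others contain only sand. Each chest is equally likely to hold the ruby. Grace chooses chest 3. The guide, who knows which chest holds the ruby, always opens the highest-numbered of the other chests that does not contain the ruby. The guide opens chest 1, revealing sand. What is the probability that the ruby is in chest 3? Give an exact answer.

Condition on the true location of the ruby.
If it is in chest 1 (prior 1/3): the guide opened chest 1, so this case is ruled out; weight (1/3)·0 = 0.
If it is in chest 2 (prior 1/3): chest 1 is the highest-numbered option available, probability 1; weight (1/3)·1 = 1/3.
If it is in chest 3 (prior 1/3): the guide would have opened chest 2 instead, probability 0; weight (1/3)·0 = 0.
The weights sum to 1/3.
So P(the ruby in chest 3 | the guide opened chest 1) = 0 / (1/3) = 0.

0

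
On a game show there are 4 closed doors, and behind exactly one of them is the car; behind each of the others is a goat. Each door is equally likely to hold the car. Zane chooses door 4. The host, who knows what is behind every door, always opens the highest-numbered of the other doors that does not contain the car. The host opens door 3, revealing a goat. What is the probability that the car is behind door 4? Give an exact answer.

1/3

Consider each possible location of the car in turn.
If it is behind any of doors 1, 2, and 4 (prior 1/4 each): door 3 is the highest-numbered option available, probability 1; weight (1/4)·1 = 1/4 each.
If it is behind door 3 (prior 1/4): the host opened door 3, so this case is ruled out; weight (1/4)·0 = 0.
The weights sum to 3/4.
So P(the car behind door 4 | the host opened door 3) = (1/4) / (3/4) = 1/3.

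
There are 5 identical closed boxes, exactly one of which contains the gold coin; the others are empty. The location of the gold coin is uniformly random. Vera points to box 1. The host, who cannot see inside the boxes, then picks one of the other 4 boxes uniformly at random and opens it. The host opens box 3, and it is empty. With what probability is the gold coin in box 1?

1/4

Consider each possible location of the gold coin in turn.
If it is in any of boxes 1, 2, 4, and 5 (prior 1/5 each): the host picks box 3 with probability 1/4 regardless, and it is not the prize; weight (1/5)·(1/4) = 1/20 each.
If it is in box 3 (prior 1/5): the host opened box 3, so this case is ruled out; weight (1/5)·0 = 0.
The weights sum to 1/5.
So P(the gold coin in box 1 | the host opened box 3) = (1/20) / (1/5) = 1/4.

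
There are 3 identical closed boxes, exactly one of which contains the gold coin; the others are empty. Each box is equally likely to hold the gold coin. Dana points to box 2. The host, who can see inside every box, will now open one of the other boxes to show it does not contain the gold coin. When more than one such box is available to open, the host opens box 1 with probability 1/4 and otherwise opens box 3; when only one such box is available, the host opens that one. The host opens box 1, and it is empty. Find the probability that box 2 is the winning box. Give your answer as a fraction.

1/5

Apply Bayes' rule, conditioning on where the gold coin actually is.
If it is in box 1 (prior 1/3): the host opened box 1, so this case is ruled out; weight (1/3)·0 = 0.
If it is in box 2 (prior 1/3): box 1 is available, opened with probability 1/4; weight (1/3)·(1/4) = 1/12.
If it is in box 3 (prior 1/3): only box 1 is available, probability 1; weight (1/3)·1 = 1/3.
The weights sum to 5/12.
So P(the gold coin in box 2 | the host opened box 1) = (1/12) / (5/12) = 1/5.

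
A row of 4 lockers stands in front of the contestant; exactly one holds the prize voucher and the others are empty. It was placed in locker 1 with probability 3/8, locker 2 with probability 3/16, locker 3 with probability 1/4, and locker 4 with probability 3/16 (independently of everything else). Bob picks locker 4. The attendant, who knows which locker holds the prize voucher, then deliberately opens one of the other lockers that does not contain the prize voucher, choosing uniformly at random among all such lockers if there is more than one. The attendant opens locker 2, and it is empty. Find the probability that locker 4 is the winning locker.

1/6

Apply Bayes' rule, conditioning on where the prize voucher actually is.
If it is in locker 1 (prior 3/8): the attendant has 2 equally likely choices, so probability 1/2; weight (3/8)·(1/2) = 3/16.
If it is in locker 2 (prior 3/16): the attendant opened locker 2, so this case is ruled out; weight (3/16)·0 = 0.
If it is in locker 3 (prior 1/4): the attendant has 2 equally likely choices, so probability 1/2; weight (1/4)·(1/2) = 1/8.
If it is in locker 4 (prior 3/16): the attendant has 3 equally likely choices, so probability 1/3; weight (3/16)·(1/3) = 1/16.
The weights sum to 3/8.
So P(the prize voucher in locker 4 | the attendant opened locker 2) = (1/16) / (3/8) = 1/6.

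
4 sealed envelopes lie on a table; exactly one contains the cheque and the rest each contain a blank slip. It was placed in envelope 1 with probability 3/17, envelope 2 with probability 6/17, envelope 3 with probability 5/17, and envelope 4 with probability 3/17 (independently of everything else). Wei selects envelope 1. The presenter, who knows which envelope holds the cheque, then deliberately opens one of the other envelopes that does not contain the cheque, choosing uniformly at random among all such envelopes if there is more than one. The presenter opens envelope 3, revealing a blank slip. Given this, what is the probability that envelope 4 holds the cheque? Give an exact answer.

3/11

Consider each possible location of the cheque in turn.
If it is in envelope 1 (prior 3/17): the presenter has 3 equally likely choices, so probability 1/3; weight (3/17)·(1/3) = 1/17.
If it is in envelope 2 (prior 6/17): the presenter has 2 equally likely choices, so probability 1/2; weight (6/17)·(1/2) = 3/17.
If it is in envelope 3 (prior 5/17): the presenter opened envelope 3, so this case is ruled out; weight (5/17)·0 = 0.
If it is in envelope 4 (prior 3/17): the presenter has 2 equally likely choices, so probability 1/2; weight (3/17)·(1/2) = 3/34.
The weights sum to 11/34.
So P(the cheque in envelope 4 | the presenter opened envelope 3) = (3/34) / (11/34) = 3/11.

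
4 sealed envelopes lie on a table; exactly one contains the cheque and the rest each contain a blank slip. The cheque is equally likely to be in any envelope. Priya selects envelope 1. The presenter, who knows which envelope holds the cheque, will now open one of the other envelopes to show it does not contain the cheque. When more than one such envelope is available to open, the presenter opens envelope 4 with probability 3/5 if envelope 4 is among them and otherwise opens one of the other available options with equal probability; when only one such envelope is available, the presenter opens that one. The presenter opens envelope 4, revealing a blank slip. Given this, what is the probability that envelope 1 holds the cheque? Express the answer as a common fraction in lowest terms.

Consider each possible location of the cheque in turn.
If it is in any of envelopes 1, 2, and 3 (prior 1/4 each): envelope 4 is available, opened with probability 3/5; weight (1/4)·(3/5) = 3/20 each.
If it is in envelope 4 (prior 1/4): the presenter opened envelope 4, so this case is ruled out; weight (1/4)·0 = 0.
The weights sum to 9/20.
So P(the cheque in envelope 1 | the presenter opened envelope 4) = (3/20) / (9/20) = 1/3.

1/3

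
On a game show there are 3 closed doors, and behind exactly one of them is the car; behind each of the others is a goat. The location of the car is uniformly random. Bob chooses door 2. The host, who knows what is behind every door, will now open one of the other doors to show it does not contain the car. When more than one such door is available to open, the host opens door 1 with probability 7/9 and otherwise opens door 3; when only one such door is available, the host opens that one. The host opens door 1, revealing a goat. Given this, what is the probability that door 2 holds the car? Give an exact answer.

Apply Bayes' rule, conditioning on where the car actually is.
If it is behind door 1 (prior 1/3): the host opened door 1, so this case is ruled out; weight (1/3)·0 = 0.
If it is behind door 2 (prior 1/3): door 1 is available, opened with probability 7/9; weight (1/3)·(7/9) = 7/27.
If it is behind door 3 (prior 1/3): only door 1 is available, probability 1; weight (1/3)·1 = 1/3.
The weights sum to 16/27.
So P(the car behind door 2 | the host opened door 1) = (7/27) / (16/27) = 7/16.

7/16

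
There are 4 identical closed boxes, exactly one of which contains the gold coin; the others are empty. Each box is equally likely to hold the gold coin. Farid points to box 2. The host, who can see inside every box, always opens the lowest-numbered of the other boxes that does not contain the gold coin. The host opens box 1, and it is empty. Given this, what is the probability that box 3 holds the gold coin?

Consider each possible location of the gold coin in turn.
If it is in box 1 (prior 1/4): the host opened box 1, so this case is ruled out; weight (1/4)·0 = 0.
If it is in any of boxes 2, 3, and 4 (prior 1/4 each): box 1 is the lowest-numbered option available, probability 1; weight (1/4)·1 = 1/4 each.
The weights sum to 3/4.
So P(the gold coin in box 3 | the host opened box 1) = (1/4) / (3/4) = 1/3.

1/3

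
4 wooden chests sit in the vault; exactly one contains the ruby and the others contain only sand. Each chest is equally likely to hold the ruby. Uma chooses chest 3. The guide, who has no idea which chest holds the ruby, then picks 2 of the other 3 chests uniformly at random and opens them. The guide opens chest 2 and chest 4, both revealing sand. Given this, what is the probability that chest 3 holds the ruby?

Apply Bayes' rule, conditioning on where the ruby actually is.
If it is in either of chests 1 and 3 (prior 1/4 each): the guide picks exactly this set with probability 1/3 regardless, and none is the prize; weight (1/4)·(1/3) = 1/12 each.
If it is in either of chests 2 and 4 (prior 1/4 each): that chest was opened and seen not to hold the prize — ruled out; weight (1/4)·0 = 0 each.
The weights sum to 1/6.
So P(the ruby in chest 3 | the guide opened chest 2 and chest 4) = (1/12) / (1/6) = 1/2.

1/2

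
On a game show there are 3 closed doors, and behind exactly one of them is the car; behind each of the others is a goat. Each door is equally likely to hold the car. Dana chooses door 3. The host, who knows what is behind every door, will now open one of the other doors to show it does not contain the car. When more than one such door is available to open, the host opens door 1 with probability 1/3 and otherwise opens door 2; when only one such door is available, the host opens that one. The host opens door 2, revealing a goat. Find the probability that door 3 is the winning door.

Apply Bayes' rule, conditioning on where the car actually is.
If it is behind door 1 (prior 1/3): only door 2 is available, probability 1; weight (1/3)·1 = 1/3.
If it is behind door 2 (prior 1/3): the host opened door 2, so this case is ruled out; weight (1/3)·0 = 0.
If it is behind door 3 (prior 1/3): door 1 is available but not opened, probability 2/3; weight (1/3)·(2/3) = 2/9.
The weights sum to 5/9.
So P(the car behind door 3 | the host opened door 2) = (2/9) / (5/9) = 2/5.

2/5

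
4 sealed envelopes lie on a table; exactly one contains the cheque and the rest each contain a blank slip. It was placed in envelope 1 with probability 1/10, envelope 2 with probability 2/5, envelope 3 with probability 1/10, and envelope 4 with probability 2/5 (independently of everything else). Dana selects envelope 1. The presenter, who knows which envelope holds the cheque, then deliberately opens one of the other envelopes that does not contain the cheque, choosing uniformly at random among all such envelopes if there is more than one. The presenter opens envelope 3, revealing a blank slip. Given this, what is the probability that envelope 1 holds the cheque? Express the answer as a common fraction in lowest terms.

1/13

Consider each possible location of the cheque in turn.
If it is in envelope 1 (prior 1/10): the presenter has 3 equally likely choices, so probability 1/3; weight (1/10)·(1/3) = 1/30.
If it is in either of envelopes 2 and 4 (prior 2/5 each): the presenter has 2 equally likely choices, so probability 1/2; weight (2/5)·(1/2) = 1/5 each.
If it is in envelope 3 (prior 1/10): the presenter opened envelope 3, so this case is ruled out; weight (1/10)·0 = 0.
The weights sum to 13/30.
So P(the cheque in envelope 1 | the presenter opened envelope 3) = (1/30) / (13/30) = 1/13.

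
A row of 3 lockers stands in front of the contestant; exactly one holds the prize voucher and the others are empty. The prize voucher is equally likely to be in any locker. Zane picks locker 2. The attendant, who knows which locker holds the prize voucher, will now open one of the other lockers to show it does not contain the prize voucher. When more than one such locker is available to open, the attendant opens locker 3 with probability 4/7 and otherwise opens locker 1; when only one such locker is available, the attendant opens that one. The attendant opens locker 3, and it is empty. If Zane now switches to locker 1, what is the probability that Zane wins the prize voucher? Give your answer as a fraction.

7/11

Consider each possible location of the prize voucher in turn.
If it is in locker 1 (prior 1/3): only locker 3 is available, probability 1; weight (1/3)·1 = 1/3.
If it is in locker 2 (prior 1/3): locker 3 is available, opened with probability 4/7; weight (1/3)·(4/7) = 4/21.
If it is in locker 3 (prior 1/3): the attendant opened locker 3, so this case is ruled out; weight (1/3)·0 = 0.
The weights sum to 11/21.
So P(the prize voucher in locker 1 | the attendant opened locker 3) = (1/3) / (11/21) = 7/11.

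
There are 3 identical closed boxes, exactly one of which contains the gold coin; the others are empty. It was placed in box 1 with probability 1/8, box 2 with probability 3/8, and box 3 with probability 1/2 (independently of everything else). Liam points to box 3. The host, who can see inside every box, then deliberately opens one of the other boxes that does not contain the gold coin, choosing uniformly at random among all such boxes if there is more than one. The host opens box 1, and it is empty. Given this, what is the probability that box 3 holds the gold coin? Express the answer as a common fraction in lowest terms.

2/5

Condition on the true location of the gold coin.
If it is in box 1 (prior 1/8): the host opened box 1, so this case is ruled out; weight (1/8)·0 = 0.
If it is in box 2 (prior 3/8): the host has no choice, probability 1; weight (3/8)·1 = 3/8.
If it is in box 3 (prior 1/2): the host has 2 equally likely choices, so probability 1/2; weight (1/2)·(1/2) = 1/4.
The weights sum to 5/8.
So P(the gold coin in box 3 | the host opened box 1) = (1/4) / (5/8) = 2/5.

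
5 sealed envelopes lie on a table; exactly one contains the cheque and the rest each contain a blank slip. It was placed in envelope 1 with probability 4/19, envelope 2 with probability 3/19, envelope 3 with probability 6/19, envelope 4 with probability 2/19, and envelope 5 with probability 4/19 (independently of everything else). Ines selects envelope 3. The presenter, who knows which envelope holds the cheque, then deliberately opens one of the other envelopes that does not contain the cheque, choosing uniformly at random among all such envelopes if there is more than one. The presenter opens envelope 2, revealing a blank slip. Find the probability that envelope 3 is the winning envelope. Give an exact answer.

9/29

Condition on the true location of the cheque.
If it is in either of envelopes 1 and 5 (prior 4/19 each): the presenter has 3 equally likely choices, so probability 1/3; weight (4/19)·(1/3) = 4/57 each.
If it is in envelope 2 (prior 3/19): the presenter opened envelope 2, so this case is ruled out; weight (3/19)·0 = 0.
If it is in envelope 3 (prior 6/19): the presenter has 4 equally likely choices, so probability 1/4; weight (6/19)·(1/4) = 3/38.
If it is in envelope 4 (prior 2/19): the presenter has 3 equally likely choices, so probability 1/3; weight (2/19)·(1/3) = 2/57.
The weights sum to 29/114.
So P(the cheque in envelope 3 | the presenter opened envelope 2) = (3/38) / (29/114) = 9/29.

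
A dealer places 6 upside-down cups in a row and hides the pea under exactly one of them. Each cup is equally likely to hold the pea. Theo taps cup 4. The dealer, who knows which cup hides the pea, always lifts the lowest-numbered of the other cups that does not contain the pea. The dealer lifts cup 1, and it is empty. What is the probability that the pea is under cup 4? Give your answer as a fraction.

Apply Bayes' rule, conditioning on where the pea actually is.
If it is under cup 1 (prior 1/6): the dealer opened cup 1, so this case is ruled out; weight (1/6)·0 = 0.
If it is under any of cups 2, 3, 4, 5, and 6 (prior 1/6 each): cup 1 is the lowest-numbered option available, probability 1; weight (1/6)·1 = 1/6 each.
The weights sum to 5/6.
So P(the pea under cup 4 | the dealer opened cup 1) = (1/6) / (5/6) = 1/5.

1/5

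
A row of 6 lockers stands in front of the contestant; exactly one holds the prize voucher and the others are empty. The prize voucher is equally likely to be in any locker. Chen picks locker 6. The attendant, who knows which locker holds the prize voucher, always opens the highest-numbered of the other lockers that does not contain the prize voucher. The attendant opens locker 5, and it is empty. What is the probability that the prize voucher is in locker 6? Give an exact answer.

Consider each possible location of the prize voucher in turn.
If it is in any of lockers 1, 2, 3, 4, and 6 (prior 1/6 each): locker 5 is the highest-numbered option available, probability 1; weight (1/6)·1 = 1/6 each.
If it is in locker 5 (prior 1/6): the attendant opened locker 5, so this case is ruled out; weight (1/6)·0 = 0.
The weights sum to 5/6.
So P(the prize voucher in locker 6 | the attendant opened locker 5) = (1/6) / (5/6) = 1/5.

1/5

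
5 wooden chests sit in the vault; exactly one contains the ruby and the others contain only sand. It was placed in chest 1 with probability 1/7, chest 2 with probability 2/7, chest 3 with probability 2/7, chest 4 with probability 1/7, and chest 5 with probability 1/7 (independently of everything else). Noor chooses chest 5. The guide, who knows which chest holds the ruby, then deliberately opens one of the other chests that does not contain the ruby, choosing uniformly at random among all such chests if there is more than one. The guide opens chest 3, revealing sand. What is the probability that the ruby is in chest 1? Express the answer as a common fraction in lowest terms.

4/19

Apply Bayes' rule, conditioning on where the ruby actually is.
If it is in either of chests 1 and 4 (prior 1/7 each): the guide has 3 equally likely choices, so probability 1/3; weight (1/7)·(1/3) = 1/21 each.
If it is in chest 2 (prior 2/7): the guide has 3 equally likely choices, so probability 1/3; weight (2/7)·(1/3) = 2/21.
If it is in chest 3 (prior 2/7): the guide opened chest 3, so this case is ruled out; weight (2/7)·0 = 0.
If it is in chest 5 (prior 1/7): the guide has 4 equally likely choices, so probability 1/4; weight (1/7)·(1/4) = 1/28.
The weights sum to 19/84.
So P(the ruby in chest 1 | the guide opened chest 3) = (1/21) / (19/84) = 4/19.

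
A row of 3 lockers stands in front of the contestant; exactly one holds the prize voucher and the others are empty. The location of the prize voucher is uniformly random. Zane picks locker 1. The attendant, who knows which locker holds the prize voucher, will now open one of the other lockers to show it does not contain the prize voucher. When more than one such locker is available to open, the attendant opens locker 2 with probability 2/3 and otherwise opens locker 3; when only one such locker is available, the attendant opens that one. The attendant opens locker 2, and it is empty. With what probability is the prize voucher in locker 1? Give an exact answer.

Condition on the true location of the prize voucher.
If it is in locker 1 (prior 1/3): locker 2 is available, opened with probability 2/3; weight (1/3)·(2/3) = 2/9.
If it is in locker 2 (prior 1/3): the attendant opened locker 2, so this case is ruled out; weight (1/3)·0 = 0.
If it is in locker 3 (prior 1/3): only locker 2 is available, probability 1; weight (1/3)·1 = 1/3.
The weights sum to 5/9.
So P(the prize voucher in locker 1 | the attendant opened locker 2) = (2/9) / (5/9) = 2/5.

2/5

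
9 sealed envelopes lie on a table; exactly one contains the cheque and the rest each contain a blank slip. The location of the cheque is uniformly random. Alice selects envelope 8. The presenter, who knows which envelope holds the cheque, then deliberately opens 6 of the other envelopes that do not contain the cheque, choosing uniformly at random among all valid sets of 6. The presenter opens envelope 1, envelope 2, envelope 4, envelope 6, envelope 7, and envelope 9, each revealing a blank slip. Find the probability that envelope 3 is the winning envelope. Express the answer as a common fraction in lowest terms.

Apply Bayes' rule, conditioning on where the cheque actually is.
If it is in any of envelopes 1, 2, 4, 6, 7, and 9 (prior 1/9 each): that envelope was opened and seen not to hold the prize — ruled out; weight (1/9)·0 = 0 each.
If it is in either of envelopes 3 and 5 (prior 1/9 each): the presenter has 7 equally likely choices, so probability 1/7; weight (1/9)·(1/7) = 1/63 each.
If it is in envelope 8 (prior 1/9): the presenter has 28 equally likely choices, so probability 1/28; weight (1/9)·(1/28) = 1/252.
The weights sum to 1/28.
So P(the cheque in envelope 3 | the presenter opened envelope 1, envelope 2, envelope 4, envelope 6, envelope 7, and envelope 9) = (1/63) / (1/28) = 4/9.

4/9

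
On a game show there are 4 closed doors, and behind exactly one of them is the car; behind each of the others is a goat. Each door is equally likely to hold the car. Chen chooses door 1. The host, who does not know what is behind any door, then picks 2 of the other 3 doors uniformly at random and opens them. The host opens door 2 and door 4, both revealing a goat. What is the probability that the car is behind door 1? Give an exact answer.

1/2

Because the host chose which doors to open without knowing where the car is, the choice is independent of the prize location. Learning that none of the 2 opened doors holds the car simply rules out those 2 locations and leaves the remaining 2 doors still equally likely by symmetry.
So P(the car behind door 1) = 1/2.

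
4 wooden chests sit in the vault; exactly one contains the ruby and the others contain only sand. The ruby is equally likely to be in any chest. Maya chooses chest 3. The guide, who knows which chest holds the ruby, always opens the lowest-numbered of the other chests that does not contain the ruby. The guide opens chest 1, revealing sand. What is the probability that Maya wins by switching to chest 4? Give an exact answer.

1/3

Condition on the true location of the ruby.
If it is in chest 1 (prior 1/4): the guide opened chest 1, so this case is ruled out; weight (1/4)·0 = 0.
If it is in any of chests 2, 3, and 4 (prior 1/4 each): chest 1 is the lowest-numbered option available, probability 1; weight (1/4)·1 = 1/4 each.
The weights sum to 3/4.
So P(the ruby in chest 4 | the guide opened chest 1) = (1/4) / (3/4) = 1/3.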